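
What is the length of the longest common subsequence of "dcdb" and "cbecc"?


LCS of "dcdb" and "cbecc"
DP table:
           c    b    e    c    c
      0    0    0    0    0    0
  d   0    0    0    0    0    0
  c   0    1    1    1    1    1
  d   0    1    1    1    1    1
  b   0    1    2    2    2    2
LCS length = dp[4][5] = 2

2


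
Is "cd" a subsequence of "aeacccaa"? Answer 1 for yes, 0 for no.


Check if "cd" is a subsequence of "aeacccaa"
Greedy scan:
  Position 0 ('a'): no match needed
  Position 1 ('e'): no match needed
  Position 2 ('a'): no match needed
  Position 3 ('c'): matches sub[0] = 'c'
  Position 4 ('c'): no match needed
  Position 5 ('c'): no match needed
  Position 6 ('a'): no match needed
  Position 7 ('a'): no match needed
Only matched 1/2 characters => not a subsequence

0


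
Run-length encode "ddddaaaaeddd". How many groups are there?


Input: ddddaaaaeddd
Scanning for consecutive runs:
  Group 1: 'd' x 4 (positions 0-3)
  Group 2: 'a' x 4 (positions 4-7)
  Group 3: 'e' x 1 (positions 8-8)
  Group 4: 'd' x 3 (positions 9-11)
Total groups: 4

4


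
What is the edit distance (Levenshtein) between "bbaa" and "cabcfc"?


Computing edit distance: "bbaa" -> "cabcfc"
DP table:
           c    a    b    c    f    c
      0    1    2    3    4    5    6
  b   1    1    2    2    3    4    5
  b   2    2    2    2    3    4    5
  a   3    3    2    3    3    4    5
  a   4    4    3    3    4    4    5
Edit distance = dp[4][6] = 5

5


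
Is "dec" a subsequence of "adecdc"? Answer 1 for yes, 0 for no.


Check if "dec" is a subsequence of "adecdc"
Greedy scan:
  Position 0 ('a'): no match needed
  Position 1 ('d'): matches sub[0] = 'd'
  Position 2 ('e'): matches sub[1] = 'e'
  Position 3 ('c'): matches sub[2] = 'c'
  Position 4 ('d'): no match needed
  Position 5 ('c'): no match needed
All 3 characters matched => is a subsequence

1


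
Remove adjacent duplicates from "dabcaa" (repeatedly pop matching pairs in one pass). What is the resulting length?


Input: dabcaa
Stack-based adjacent duplicate removal:
  Read 'd': push. Stack: d
  Read 'a': push. Stack: da
  Read 'b': push. Stack: dab
  Read 'c': push. Stack: dabc
  Read 'a': push. Stack: dabca
  Read 'a': matches stack top 'a' => pop. Stack: dabc
Final stack: "dabc" (length 4)

4


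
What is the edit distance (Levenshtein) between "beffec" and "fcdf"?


Computing edit distance: "beffec" -> "fcdf"
DP table:
           f    c    d    f
      0    1    2    3    4
  b   1    1    2    3    4
  e   2    2    2    3    4
  f   3    2    3    3    3
  f   4    3    3    4    3
  e   5    4    4    4    4
  c   6    5    4    5    5
Edit distance = dp[6][4] = 5

5


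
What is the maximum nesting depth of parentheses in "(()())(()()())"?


Input: "(()())(()()())"
Tracking depth:
  Position 0 '(': depth becomes 1
  Position 1 '(': depth becomes 2
  Position 2 ')': depth becomes 1
  Position 3 '(': depth becomes 2
  Position 4 ')': depth becomes 1
  Position 5 ')': depth becomes 0
  Position 6 '(': depth becomes 1
  Position 7 '(': depth becomes 2
  Position 8 ')': depth becomes 1
  Position 9 '(': depth becomes 2
  Position 10 ')': depth becomes 1
  Position 11 '(': depth becomes 2
  Position 12 ')': depth becomes 1
  Position 13 ')': depth becomes 0
Maximum depth reached: 2

2


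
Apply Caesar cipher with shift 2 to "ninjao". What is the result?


Caesar cipher: shift "ninjao" by 2
  'n' (pos 13) + 2 = pos 15 = 'p'
  'i' (pos 8) + 2 = pos 10 = 'k'
  'n' (pos 13) + 2 = pos 15 = 'p'
  'j' (pos 9) + 2 = pos 11 = 'l'
  'a' (pos 0) + 2 = pos 2 = 'c'
  'o' (pos 14) + 2 = pos 16 = 'q'
Result: pkplcq

pkplcq


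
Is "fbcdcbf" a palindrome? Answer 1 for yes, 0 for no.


Input: fbcdcbf
Reversed: fbcdcbf
  Compare pos 0 ('f') with pos 6 ('f'): match
  Compare pos 1 ('b') with pos 5 ('b'): match
  Compare pos 2 ('c') with pos 4 ('c'): match
Result: palindrome

1


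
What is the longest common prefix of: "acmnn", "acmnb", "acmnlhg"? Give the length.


Words: acmnn, acmnb, acmnlhg
  Position 0: all 'a' => match
  Position 1: all 'c' => match
  Position 2: all 'm' => match
  Position 3: all 'n' => match
  Position 4: ('n', 'b', 'l') => mismatch, stop
LCP = "acmn" (length 4)

4


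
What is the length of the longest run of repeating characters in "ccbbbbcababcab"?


Input: "ccbbbbcababcab"
Scanning for longest run:
  Position 1 ('c'): continues run of 'c', length=2
  Position 2 ('b'): new char, reset run to 1
  Position 3 ('b'): continues run of 'b', length=2
  Position 4 ('b'): continues run of 'b', length=3
  Position 5 ('b'): continues run of 'b', length=4
  Position 6 ('c'): new char, reset run to 1
  Position 7 ('a'): new char, reset run to 1
  Position 8 ('b'): new char, reset run to 1
  Position 9 ('a'): new char, reset run to 1
  Position 10 ('b'): new char, reset run to 1
  Position 11 ('c'): new char, reset run to 1
  Position 12 ('a'): new char, reset run to 1
  Position 13 ('b'): new char, reset run to 1
Longest run: 'b' with length 4

4


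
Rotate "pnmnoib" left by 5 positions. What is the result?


Input: "pnmnoib", rotate left by 5
First 5 characters: "pnmno"
Remaining characters: "ib"
Concatenate remaining + first: "ib" + "pnmno" = "ibpnmno"

ibpnmno


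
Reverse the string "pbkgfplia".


Input: pbkgfplia
Reading characters right to left:
  Position 8: 'a'
  Position 7: 'i'
  Position 6: 'l'
  Position 5: 'p'
  Position 4: 'f'
  Position 3: 'g'
  Position 2: 'k'
  Position 1: 'b'
  Position 0: 'p'
Reversed: ailpfgkbp

ailpfgkbp


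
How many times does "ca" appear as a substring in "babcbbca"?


Searching for "ca" in "babcbbca"
Scanning each position:
  Position 0: "ba" => no
  Position 1: "ab" => no
  Position 2: "bc" => no
  Position 3: "cb" => no
  Position 4: "bb" => no
  Position 5: "bc" => no
  Position 6: "ca" => MATCH
Total occurrences: 1

1


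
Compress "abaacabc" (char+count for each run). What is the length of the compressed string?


Input: abaacabc
Runs:
  'a' x 1 => "a1"
  'b' x 1 => "b1"
  'a' x 2 => "a2"
  'c' x 1 => "c1"
  'a' x 1 => "a1"
  'b' x 1 => "b1"
  'c' x 1 => "c1"
Compressed: "a1b1a2c1a1b1c1"
Compressed length: 14

14


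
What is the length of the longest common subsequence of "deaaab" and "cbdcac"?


LCS of "deaaab" and "cbdcac"
DP table:
           c    b    d    c    a    c
      0    0    0    0    0    0    0
  d   0    0    0    1    1    1    1
  e   0    0    0    1    1    1    1
  a   0    0    0    1    1    2    2
  a   0    0    0    1    1    2    2
  a   0    0    0    1    1    2    2
  b   0    0    1    1    1    2    2
LCS length = dp[6][6] = 2

2


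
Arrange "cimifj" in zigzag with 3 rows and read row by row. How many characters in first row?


Zigzag "cimifj" into 3 rows:
Placing characters:
  'c' => row 0
  'i' => row 1
  'm' => row 2
  'i' => row 1
  'f' => row 0
  'j' => row 1
Rows:
  Row 0: "cf"
  Row 1: "iij"
  Row 2: "m"
First row length: 2

2


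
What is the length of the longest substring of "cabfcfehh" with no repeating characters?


Input: "cabfcfehh"
Sliding window (track last position of each char):
  Position 0 ('c'): window [0,0] length 1 -- new best
  Position 1 ('a'): window [0,1] length 2 -- new best
  Position 2 ('b'): window [0,2] length 3 -- new best
  Position 3 ('f'): window [0,3] length 4 -- new best
  Position 4 ('c'): repeat (last at 0), move window start to 1
  Position 4 ('c'): window [1,4] length 4
  Position 5 ('f'): repeat (last at 3), move window start to 4
  Position 5 ('f'): window [4,5] length 2
  Position 6 ('e'): window [4,6] length 3
  Position 7 ('h'): window [4,7] length 4
  Position 8 ('h'): repeat (last at 7), move window start to 8
  Position 8 ('h'): window [8,8] length 1
Longest substring with no repeats: "cabf" with length 4

4


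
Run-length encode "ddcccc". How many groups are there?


Input: ddcccc
Scanning for consecutive runs:
  Group 1: 'd' x 2 (positions 0-1)
  Group 2: 'c' x 4 (positions 2-5)
Total groups: 2

2


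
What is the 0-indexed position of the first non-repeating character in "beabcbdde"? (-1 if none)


Input: beabcbdde
Character frequencies:
  'a': 1
  'b': 3
  'c': 1
  'd': 2
  'e': 2
Scanning left to right for freq == 1:
  Position 0 ('b'): freq=3, skip
  Position 1 ('e'): freq=2, skip
  Position 2 ('a'): unique! => answer = 2

2


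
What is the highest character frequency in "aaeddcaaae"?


Input: aaeddcaaae
Character counts:
  'a': 5
  'c': 1
  'd': 2
  'e': 2
Maximum frequency: 5

5


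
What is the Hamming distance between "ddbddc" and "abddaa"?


Comparing "ddbddc" and "abddaa" position by position:
  Position 0: 'd' vs 'a' => differ
  Position 1: 'd' vs 'b' => differ
  Position 2: 'b' vs 'd' => differ
  Position 3: 'd' vs 'd' => same
  Position 4: 'd' vs 'a' => differ
  Position 5: 'c' vs 'a' => differ
Total differences (Hamming distance): 5

5


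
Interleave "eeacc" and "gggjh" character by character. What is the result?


Interleaving "eeacc" and "gggjh":
  Position 0: 'e' from first, 'g' from second => "eg"
  Position 1: 'e' from first, 'g' from second => "eg"
  Position 2: 'a' from first, 'g' from second => "ag"
  Position 3: 'c' from first, 'j' from second => "cj"
  Position 4: 'c' from first, 'h' from second => "ch"
Result: egegagcjch

egegagcjch


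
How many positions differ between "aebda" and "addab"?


Comparing "aebda" and "addab" position by position:
  Position 0: 'a' vs 'a' => same
  Position 1: 'e' vs 'd' => DIFFER
  Position 2: 'b' vs 'd' => DIFFER
  Position 3: 'd' vs 'a' => DIFFER
  Position 4: 'a' vs 'b' => DIFFER
Positions that differ: 4

4


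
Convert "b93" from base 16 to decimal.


Input: "b93" in base 16
Positional expansion:
  Digit 'b' (value 11) x 16^2 = 2816
  Digit '9' (value 9) x 16^1 = 144
  Digit '3' (value 3) x 16^0 = 3
Sum = 2963

2963


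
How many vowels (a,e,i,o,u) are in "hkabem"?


Input: hkabem
Checking each character:
  'h' at position 0: consonant
  'k' at position 1: consonant
  'a' at position 2: vowel (running total: 1)
  'b' at position 3: consonant
  'e' at position 4: vowel (running total: 2)
  'm' at position 5: consonant
Total vowels: 2

2


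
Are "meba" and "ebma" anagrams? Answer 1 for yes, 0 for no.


Strings: "meba", "ebma"
Sorted first:  abem
Sorted second: abem
Sorted forms match => anagrams

1


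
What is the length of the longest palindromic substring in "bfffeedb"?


Input: "bfffeedb"
Checking substrings for palindromes:
  [1:4] "fff" (len 3) => palindrome
  [1:3] "ff" (len 2) => palindrome
  [2:4] "ff" (len 2) => palindrome
  [4:6] "ee" (len 2) => palindrome
Longest palindromic substring: "fff" with length 3

3


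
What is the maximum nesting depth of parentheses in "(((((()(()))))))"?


Input: "(((((()(()))))))"
Tracking depth:
  Position 0 '(': depth becomes 1
  Position 1 '(': depth becomes 2
  Position 2 '(': depth becomes 3
  Position 3 '(': depth becomes 4
  Position 4 '(': depth becomes 5
  Position 5 '(': depth becomes 6
  Position 6 ')': depth becomes 5
  Position 7 '(': depth becomes 6
  Position 8 '(': depth becomes 7
  Position 9 ')': depth becomes 6
  Position 10 ')': depth becomes 5
  Position 11 ')': depth becomes 4
  Position 12 ')': depth becomes 3
  Position 13 ')': depth becomes 2
  Position 14 ')': depth becomes 1
  Position 15 ')': depth becomes 0
Maximum depth reached: 7

7


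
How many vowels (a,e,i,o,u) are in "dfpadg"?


Input: dfpadg
Checking each character:
  'd' at position 0: consonant
  'f' at position 1: consonant
  'p' at position 2: consonant
  'a' at position 3: vowel (running total: 1)
  'd' at position 4: consonant
  'g' at position 5: consonant
Total vowels: 1

1


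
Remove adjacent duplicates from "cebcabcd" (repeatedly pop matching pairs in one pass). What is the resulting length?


Input: cebcabcd
Stack-based adjacent duplicate removal:
  Read 'c': push. Stack: c
  Read 'e': push. Stack: ce
  Read 'b': push. Stack: ceb
  Read 'c': push. Stack: cebc
  Read 'a': push. Stack: cebca
  Read 'b': push. Stack: cebcab
  Read 'c': push. Stack: cebcabc
  Read 'd': push. Stack: cebcabcd
Final stack: "cebcabcd" (length 8)

8


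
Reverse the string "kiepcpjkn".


Input: kiepcpjkn
Reading characters right to left:
  Position 8: 'n'
  Position 7: 'k'
  Position 6: 'j'
  Position 5: 'p'
  Position 4: 'c'
  Position 3: 'p'
  Position 2: 'e'
  Position 1: 'i'
  Position 0: 'k'
Reversed: nkjpcpeik

nkjpcpeik


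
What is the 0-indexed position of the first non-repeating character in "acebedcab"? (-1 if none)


Input: acebedcab
Character frequencies:
  'a': 2
  'b': 2
  'c': 2
  'd': 1
  'e': 2
Scanning left to right for freq == 1:
  Position 0 ('a'): freq=2, skip
  Position 1 ('c'): freq=2, skip
  Position 2 ('e'): freq=2, skip
  Position 3 ('b'): freq=2, skip
  Position 4 ('e'): freq=2, skip
  Position 5 ('d'): unique! => answer = 5

5


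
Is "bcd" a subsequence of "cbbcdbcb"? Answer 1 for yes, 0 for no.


Check if "bcd" is a subsequence of "cbbcdbcb"
Greedy scan:
  Position 0 ('c'): no match needed
  Position 1 ('b'): matches sub[0] = 'b'
  Position 2 ('b'): no match needed
  Position 3 ('c'): matches sub[1] = 'c'
  Position 4 ('d'): matches sub[2] = 'd'
  Position 5 ('b'): no match needed
  Position 6 ('c'): no match needed
  Position 7 ('b'): no match needed
All 3 characters matched => is a subsequence

1


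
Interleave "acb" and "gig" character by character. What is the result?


Interleaving "acb" and "gig":
  Position 0: 'a' from first, 'g' from second => "ag"
  Position 1: 'c' from first, 'i' from second => "ci"
  Position 2: 'b' from first, 'g' from second => "bg"
Result: agcibg

agcibg


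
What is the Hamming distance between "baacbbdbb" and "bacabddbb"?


Comparing "baacbbdbb" and "bacabddbb" position by position:
  Position 0: 'b' vs 'b' => same
  Position 1: 'a' vs 'a' => same
  Position 2: 'a' vs 'c' => differ
  Position 3: 'c' vs 'a' => differ
  Position 4: 'b' vs 'b' => same
  Position 5: 'b' vs 'd' => differ
  Position 6: 'd' vs 'd' => same
  Position 7: 'b' vs 'b' => same
  Position 8: 'b' vs 'b' => same
Total differences (Hamming distance): 3

3


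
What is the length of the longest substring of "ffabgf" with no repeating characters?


Input: "ffabgf"
Sliding window (track last position of each char):
  Position 0 ('f'): window [0,0] length 1 -- new best
  Position 1 ('f'): repeat (last at 0), move window start to 1
  Position 1 ('f'): window [1,1] length 1
  Position 2 ('a'): window [1,2] length 2 -- new best
  Position 3 ('b'): window [1,3] length 3 -- new best
  Position 4 ('g'): window [1,4] length 4 -- new best
  Position 5 ('f'): repeat (last at 1), move window start to 2
  Position 5 ('f'): window [2,5] length 4
Longest substring with no repeats: "fabg" with length 4

4


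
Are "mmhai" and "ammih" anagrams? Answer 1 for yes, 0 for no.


Strings: "mmhai", "ammih"
Sorted first:  ahimm
Sorted second: ahimm
Sorted forms match => anagrams

1


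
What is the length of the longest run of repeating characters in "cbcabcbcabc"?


Input: "cbcabcbcabc"
Scanning for longest run:
  Position 1 ('b'): new char, reset run to 1
  Position 2 ('c'): new char, reset run to 1
  Position 3 ('a'): new char, reset run to 1
  Position 4 ('b'): new char, reset run to 1
  Position 5 ('c'): new char, reset run to 1
  Position 6 ('b'): new char, reset run to 1
  Position 7 ('c'): new char, reset run to 1
  Position 8 ('a'): new char, reset run to 1
  Position 9 ('b'): new char, reset run to 1
  Position 10 ('c'): new char, reset run to 1
Longest run: 'c' with length 1

1


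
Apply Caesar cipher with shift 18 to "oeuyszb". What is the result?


Caesar cipher: shift "oeuyszb" by 18
  'o' (pos 14) + 18 = pos 6 = 'g'
  'e' (pos 4) + 18 = pos 22 = 'w'
  'u' (pos 20) + 18 = pos 12 = 'm'
  'y' (pos 24) + 18 = pos 16 = 'q'
  's' (pos 18) + 18 = pos 10 = 'k'
  'z' (pos 25) + 18 = pos 17 = 'r'
  'b' (pos 1) + 18 = pos 19 = 't'
Result: gwmqkrt

gwmqkrt


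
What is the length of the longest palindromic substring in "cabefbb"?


Input: "cabefbb"
Checking substrings for palindromes:
  [5:7] "bb" (len 2) => palindrome
Longest palindromic substring: "bb" with length 2

2


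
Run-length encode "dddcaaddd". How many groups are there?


Input: dddcaaddd
Scanning for consecutive runs:
  Group 1: 'd' x 3 (positions 0-2)
  Group 2: 'c' x 1 (positions 3-3)
  Group 3: 'a' x 2 (positions 4-5)
  Group 4: 'd' x 3 (positions 6-8)
Total groups: 4

4


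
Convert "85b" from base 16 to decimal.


Input: "85b" in base 16
Positional expansion:
  Digit '8' (value 8) x 16^2 = 2048
  Digit '5' (value 5) x 16^1 = 80
  Digit 'b' (value 11) x 16^0 = 11
Sum = 2139

2139


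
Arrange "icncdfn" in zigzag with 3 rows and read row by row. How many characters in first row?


Zigzag "icncdfn" into 3 rows:
Placing characters:
  'i' => row 0
  'c' => row 1
  'n' => row 2
  'c' => row 1
  'd' => row 0
  'f' => row 1
  'n' => row 2
Rows:
  Row 0: "id"
  Row 1: "ccf"
  Row 2: "nn"
First row length: 2

2


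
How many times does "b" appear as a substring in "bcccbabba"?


Searching for "b" in "bcccbabba"
Scanning each position:
  Position 0: "b" => MATCH
  Position 1: "c" => no
  Position 2: "c" => no
  Position 3: "c" => no
  Position 4: "b" => MATCH
  Position 5: "a" => no
  Position 6: "b" => MATCH
  Position 7: "b" => MATCH
  Position 8: "a" => no
Total occurrences: 4

4


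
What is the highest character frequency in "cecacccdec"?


Input: cecacccdec
Character counts:
  'a': 1
  'c': 6
  'd': 1
  'e': 2
Maximum frequency: 6

6


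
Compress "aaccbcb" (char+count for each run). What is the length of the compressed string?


Input: aaccbcb
Runs:
  'a' x 2 => "a2"
  'c' x 2 => "c2"
  'b' x 1 => "b1"
  'c' x 1 => "c1"
  'b' x 1 => "b1"
Compressed: "a2c2b1c1b1"
Compressed length: 10

10


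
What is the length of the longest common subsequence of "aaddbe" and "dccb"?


LCS of "aaddbe" and "dccb"
DP table:
           d    c    c    b
      0    0    0    0    0
  a   0    0    0    0    0
  a   0    0    0    0    0
  d   0    1    1    1    1
  d   0    1    1    1    1
  b   0    1    1    1    2
  e   0    1    1    1    2
LCS length = dp[6][4] = 2

2


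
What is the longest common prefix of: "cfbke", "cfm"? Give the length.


Words: cfbke, cfm
  Position 0: all 'c' => match
  Position 1: all 'f' => match
  Position 2: ('b', 'm') => mismatch, stop
LCP = "cf" (length 2)

2


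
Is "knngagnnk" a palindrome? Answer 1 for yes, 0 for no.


Input: knngagnnk
Reversed: knngagnnk
  Compare pos 0 ('k') with pos 8 ('k'): match
  Compare pos 1 ('n') with pos 7 ('n'): match
  Compare pos 2 ('n') with pos 6 ('n'): match
  Compare pos 3 ('g') with pos 5 ('g'): match
Result: palindrome

1


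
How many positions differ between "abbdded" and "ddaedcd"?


Comparing "abbdded" and "ddaedcd" position by position:
  Position 0: 'a' vs 'd' => DIFFER
  Position 1: 'b' vs 'd' => DIFFER
  Position 2: 'b' vs 'a' => DIFFER
  Position 3: 'd' vs 'e' => DIFFER
  Position 4: 'd' vs 'd' => same
  Position 5: 'e' vs 'c' => DIFFER
  Position 6: 'd' vs 'd' => same
Positions that differ: 5

5


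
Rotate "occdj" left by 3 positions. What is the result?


Input: "occdj", rotate left by 3
First 3 characters: "occ"
Remaining characters: "dj"
Concatenate remaining + first: "dj" + "occ" = "djocc"

djocc


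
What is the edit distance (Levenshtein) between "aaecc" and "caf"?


Computing edit distance: "aaecc" -> "caf"
DP table:
           c    a    f
      0    1    2    3
  a   1    1    1    2
  a   2    2    1    2
  e   3    3    2    2
  c   4    3    3    3
  c   5    4    4    4
Edit distance = dp[5][3] = 4

4


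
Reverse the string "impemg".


Input: impemg
Reading characters right to left:
  Position 5: 'g'
  Position 4: 'm'
  Position 3: 'e'
  Position 2: 'p'
  Position 1: 'm'
  Position 0: 'i'
Reversed: gmepmi

gmepmi


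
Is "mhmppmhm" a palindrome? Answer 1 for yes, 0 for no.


Input: mhmppmhm
Reversed: mhmppmhm
  Compare pos 0 ('m') with pos 7 ('m'): match
  Compare pos 1 ('h') with pos 6 ('h'): match
  Compare pos 2 ('m') with pos 5 ('m'): match
  Compare pos 3 ('p') with pos 4 ('p'): match
Result: palindrome

1


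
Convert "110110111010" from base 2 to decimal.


Input: "110110111010" in base 2
Positional expansion:
  Digit '1' (value 1) x 2^11 = 2048
  Digit '1' (value 1) x 2^10 = 1024
  Digit '0' (value 0) x 2^9 = 0
  Digit '1' (value 1) x 2^8 = 256
  Digit '1' (value 1) x 2^7 = 128
  Digit '0' (value 0) x 2^6 = 0
  Digit '1' (value 1) x 2^5 = 32
  Digit '1' (value 1) x 2^4 = 16
  Digit '1' (value 1) x 2^3 = 8
  Digit '0' (value 0) x 2^2 = 0
  Digit '1' (value 1) x 2^1 = 2
  Digit '0' (value 0) x 2^0 = 0
Sum = 3514

3514


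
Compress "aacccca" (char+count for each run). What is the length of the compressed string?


Input: aacccca
Runs:
  'a' x 2 => "a2"
  'c' x 4 => "c4"
  'a' x 1 => "a1"
Compressed: "a2c4a1"
Compressed length: 6

6


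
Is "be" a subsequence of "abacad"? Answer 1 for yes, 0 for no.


Check if "be" is a subsequence of "abacad"
Greedy scan:
  Position 0 ('a'): no match needed
  Position 1 ('b'): matches sub[0] = 'b'
  Position 2 ('a'): no match needed
  Position 3 ('c'): no match needed
  Position 4 ('a'): no match needed
  Position 5 ('d'): no match needed
Only matched 1/2 characters => not a subsequence

0


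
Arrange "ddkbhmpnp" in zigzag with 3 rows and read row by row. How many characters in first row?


Zigzag "ddkbhmpnp" into 3 rows:
Placing characters:
  'd' => row 0
  'd' => row 1
  'k' => row 2
  'b' => row 1
  'h' => row 0
  'm' => row 1
  'p' => row 2
  'n' => row 1
  'p' => row 0
Rows:
  Row 0: "dhp"
  Row 1: "dbmn"
  Row 2: "kp"
First row length: 3

3


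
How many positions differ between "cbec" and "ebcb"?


Comparing "cbec" and "ebcb" position by position:
  Position 0: 'c' vs 'e' => DIFFER
  Position 1: 'b' vs 'b' => same
  Position 2: 'e' vs 'c' => DIFFER
  Position 3: 'c' vs 'b' => DIFFER
Positions that differ: 3

3


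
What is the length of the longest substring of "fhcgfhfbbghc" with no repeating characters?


Input: "fhcgfhfbbghc"
Sliding window (track last position of each char):
  Position 0 ('f'): window [0,0] length 1 -- new best
  Position 1 ('h'): window [0,1] length 2 -- new best
  Position 2 ('c'): window [0,2] length 3 -- new best
  Position 3 ('g'): window [0,3] length 4 -- new best
  Position 4 ('f'): repeat (last at 0), move window start to 1
  Position 4 ('f'): window [1,4] length 4
  Position 5 ('h'): repeat (last at 1), move window start to 2
  Position 5 ('h'): window [2,5] length 4
  Position 6 ('f'): repeat (last at 4), move window start to 5
  Position 6 ('f'): window [5,6] length 2
  Position 7 ('b'): window [5,7] length 3
  Position 8 ('b'): repeat (last at 7), move window start to 8
  Position 8 ('b'): window [8,8] length 1
  Position 9 ('g'): window [8,9] length 2
  Position 10 ('h'): window [8,10] length 3
  Position 11 ('c'): window [8,11] length 4
Longest substring with no repeats: "fhcg" with length 4

4


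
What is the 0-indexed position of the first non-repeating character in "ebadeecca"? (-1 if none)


Input: ebadeecca
Character frequencies:
  'a': 2
  'b': 1
  'c': 2
  'd': 1
  'e': 3
Scanning left to right for freq == 1:
  Position 0 ('e'): freq=3, skip
  Position 1 ('b'): unique! => answer = 1

1


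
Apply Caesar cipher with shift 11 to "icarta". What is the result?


Caesar cipher: shift "icarta" by 11
  'i' (pos 8) + 11 = pos 19 = 't'
  'c' (pos 2) + 11 = pos 13 = 'n'
  'a' (pos 0) + 11 = pos 11 = 'l'
  'r' (pos 17) + 11 = pos 2 = 'c'
  't' (pos 19) + 11 = pos 4 = 'e'
  'a' (pos 0) + 11 = pos 11 = 'l'
Result: tnlcel

tnlcel


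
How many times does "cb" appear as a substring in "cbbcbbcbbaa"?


Searching for "cb" in "cbbcbbcbbaa"
Scanning each position:
  Position 0: "cb" => MATCH
  Position 1: "bb" => no
  Position 2: "bc" => no
  Position 3: "cb" => MATCH
  Position 4: "bb" => no
  Position 5: "bc" => no
  Position 6: "cb" => MATCH
  Position 7: "bb" => no
  Position 8: "ba" => no
  Position 9: "aa" => no
Total occurrences: 3

3


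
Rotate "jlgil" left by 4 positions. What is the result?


Input: "jlgil", rotate left by 4
First 4 characters: "jlgi"
Remaining characters: "l"
Concatenate remaining + first: "l" + "jlgi" = "ljlgi"

ljlgi


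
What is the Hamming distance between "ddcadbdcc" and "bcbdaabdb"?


Comparing "ddcadbdcc" and "bcbdaabdb" position by position:
  Position 0: 'd' vs 'b' => differ
  Position 1: 'd' vs 'c' => differ
  Position 2: 'c' vs 'b' => differ
  Position 3: 'a' vs 'd' => differ
  Position 4: 'd' vs 'a' => differ
  Position 5: 'b' vs 'a' => differ
  Position 6: 'd' vs 'b' => differ
  Position 7: 'c' vs 'd' => differ
  Position 8: 'c' vs 'b' => differ
Total differences (Hamming distance): 9

9


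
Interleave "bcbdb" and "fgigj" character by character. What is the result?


Interleaving "bcbdb" and "fgigj":
  Position 0: 'b' from first, 'f' from second => "bf"
  Position 1: 'c' from first, 'g' from second => "cg"
  Position 2: 'b' from first, 'i' from second => "bi"
  Position 3: 'd' from first, 'g' from second => "dg"
  Position 4: 'b' from first, 'j' from second => "bj"
Result: bfcgbidgbj

bfcgbidgbj


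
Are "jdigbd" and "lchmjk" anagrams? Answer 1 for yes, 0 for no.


Strings: "jdigbd", "lchmjk"
Sorted first:  bddgij
Sorted second: chjklm
Differ at position 0: 'b' vs 'c' => not anagrams

0


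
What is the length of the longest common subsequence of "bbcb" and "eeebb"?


LCS of "bbcb" and "eeebb"
DP table:
           e    e    e    b    b
      0    0    0    0    0    0
  b   0    0    0    0    1    1
  b   0    0    0    0    1    2
  c   0    0    0    0    1    2
  b   0    0    0    0    1    2
LCS length = dp[4][5] = 2

2


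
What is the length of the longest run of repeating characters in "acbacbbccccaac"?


Input: "acbacbbccccaac"
Scanning for longest run:
  Position 1 ('c'): new char, reset run to 1
  Position 2 ('b'): new char, reset run to 1
  Position 3 ('a'): new char, reset run to 1
  Position 4 ('c'): new char, reset run to 1
  Position 5 ('b'): new char, reset run to 1
  Position 6 ('b'): continues run of 'b', length=2
  Position 7 ('c'): new char, reset run to 1
  Position 8 ('c'): continues run of 'c', length=2
  Position 9 ('c'): continues run of 'c', length=3
  Position 10 ('c'): continues run of 'c', length=4
  Position 11 ('a'): new char, reset run to 1
  Position 12 ('a'): continues run of 'a', length=2
  Position 13 ('c'): new char, reset run to 1
Longest run: 'c' with length 4

4


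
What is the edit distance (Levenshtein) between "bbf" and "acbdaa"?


Computing edit distance: "bbf" -> "acbdaa"
DP table:
           a    c    b    d    a    a
      0    1    2    3    4    5    6
  b   1    1    2    2    3    4    5
  b   2    2    2    2    3    4    5
  f   3    3    3    3    3    4    5
Edit distance = dp[3][6] = 5

5


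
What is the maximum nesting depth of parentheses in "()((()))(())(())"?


Input: "()((()))(())(())"
Tracking depth:
  Position 0 '(': depth becomes 1
  Position 1 ')': depth becomes 0
  Position 2 '(': depth becomes 1
  Position 3 '(': depth becomes 2
  Position 4 '(': depth becomes 3
  Position 5 ')': depth becomes 2
  Position 6 ')': depth becomes 1
  Position 7 ')': depth becomes 0
  Position 8 '(': depth becomes 1
  Position 9 '(': depth becomes 2
  Position 10 ')': depth becomes 1
  Position 11 ')': depth becomes 0
  Position 12 '(': depth becomes 1
  Position 13 '(': depth becomes 2
  Position 14 ')': depth becomes 1
  Position 15 ')': depth becomes 0
Maximum depth reached: 3

3


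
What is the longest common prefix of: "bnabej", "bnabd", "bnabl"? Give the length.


Words: bnabej, bnabd, bnabl
  Position 0: all 'b' => match
  Position 1: all 'n' => match
  Position 2: all 'a' => match
  Position 3: all 'b' => match
  Position 4: ('e', 'd', 'l') => mismatch, stop
LCP = "bnab" (length 4)

4


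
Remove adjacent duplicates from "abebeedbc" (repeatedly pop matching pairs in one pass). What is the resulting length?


Input: abebeedbc
Stack-based adjacent duplicate removal:
  Read 'a': push. Stack: a
  Read 'b': push. Stack: ab
  Read 'e': push. Stack: abe
  Read 'b': push. Stack: abeb
  Read 'e': push. Stack: abebe
  Read 'e': matches stack top 'e' => pop. Stack: abeb
  Read 'd': push. Stack: abebd
  Read 'b': push. Stack: abebdb
  Read 'c': push. Stack: abebdbc
Final stack: "abebdbc" (length 7)

7


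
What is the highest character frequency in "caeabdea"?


Input: caeabdea
Character counts:
  'a': 3
  'b': 1
  'c': 1
  'd': 1
  'e': 2
Maximum frequency: 3

3


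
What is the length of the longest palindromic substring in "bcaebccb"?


Input: "bcaebccb"
Checking substrings for palindromes:
  [4:8] "bccb" (len 4) => palindrome
  [5:7] "cc" (len 2) => palindrome
Longest palindromic substring: "bccb" with length 4

4


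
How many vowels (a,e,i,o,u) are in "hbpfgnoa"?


Input: hbpfgnoa
Checking each character:
  'h' at position 0: consonant
  'b' at position 1: consonant
  'p' at position 2: consonant
  'f' at position 3: consonant
  'g' at position 4: consonant
  'n' at position 5: consonant
  'o' at position 6: vowel (running total: 1)
  'a' at position 7: vowel (running total: 2)
Total vowels: 2

2


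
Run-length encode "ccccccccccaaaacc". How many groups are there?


Input: ccccccccccaaaacc
Scanning for consecutive runs:
  Group 1: 'c' x 10 (positions 0-9)
  Group 2: 'a' x 4 (positions 10-13)
  Group 3: 'c' x 2 (positions 14-15)
Total groups: 3

3


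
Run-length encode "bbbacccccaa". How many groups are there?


Input: bbbacccccaa
Scanning for consecutive runs:
  Group 1: 'b' x 3 (positions 0-2)
  Group 2: 'a' x 1 (positions 3-3)
  Group 3: 'c' x 5 (positions 4-8)
  Group 4: 'a' x 2 (positions 9-10)
Total groups: 4

4


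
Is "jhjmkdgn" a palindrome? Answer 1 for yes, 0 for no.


Input: jhjmkdgn
Reversed: ngdkmjhj
  Compare pos 0 ('j') with pos 7 ('n'): MISMATCH
  Compare pos 1 ('h') with pos 6 ('g'): MISMATCH
  Compare pos 2 ('j') with pos 5 ('d'): MISMATCH
  Compare pos 3 ('m') with pos 4 ('k'): MISMATCH
Result: not a palindrome

0


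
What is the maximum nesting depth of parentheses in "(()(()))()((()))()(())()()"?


Input: "(()(()))()((()))()(())()()"
Tracking depth:
  Position 0 '(': depth becomes 1
  Position 1 '(': depth becomes 2
  Position 2 ')': depth becomes 1
  Position 3 '(': depth becomes 2
  Position 4 '(': depth becomes 3
  Position 5 ')': depth becomes 2
  Position 6 ')': depth becomes 1
  Position 7 ')': depth becomes 0
  Position 8 '(': depth becomes 1
  Position 9 ')': depth becomes 0
  Position 10 '(': depth becomes 1
  Position 11 '(': depth becomes 2
  Position 12 '(': depth becomes 3
  Position 13 ')': depth becomes 2
  Position 14 ')': depth becomes 1
  Position 15 ')': depth becomes 0
  Position 16 '(': depth becomes 1
  Position 17 ')': depth becomes 0
  Position 18 '(': depth becomes 1
  Position 19 '(': depth becomes 2
  Position 20 ')': depth becomes 1
  Position 21 ')': depth becomes 0
  Position 22 '(': depth becomes 1
  Position 23 ')': depth becomes 0
  Position 24 '(': depth becomes 1
  Position 25 ')': depth becomes 0
Maximum depth reached: 3

3


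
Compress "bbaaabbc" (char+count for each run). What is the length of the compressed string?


Input: bbaaabbc
Runs:
  'b' x 2 => "b2"
  'a' x 3 => "a3"
  'b' x 2 => "b2"
  'c' x 1 => "c1"
Compressed: "b2a3b2c1"
Compressed length: 8

8


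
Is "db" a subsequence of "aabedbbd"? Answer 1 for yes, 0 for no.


Check if "db" is a subsequence of "aabedbbd"
Greedy scan:
  Position 0 ('a'): no match needed
  Position 1 ('a'): no match needed
  Position 2 ('b'): no match needed
  Position 3 ('e'): no match needed
  Position 4 ('d'): matches sub[0] = 'd'
  Position 5 ('b'): matches sub[1] = 'b'
  Position 6 ('b'): no match needed
  Position 7 ('d'): no match needed
All 2 characters matched => is a subsequence

1


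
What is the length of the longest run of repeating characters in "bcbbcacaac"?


Input: "bcbbcacaac"
Scanning for longest run:
  Position 1 ('c'): new char, reset run to 1
  Position 2 ('b'): new char, reset run to 1
  Position 3 ('b'): continues run of 'b', length=2
  Position 4 ('c'): new char, reset run to 1
  Position 5 ('a'): new char, reset run to 1
  Position 6 ('c'): new char, reset run to 1
  Position 7 ('a'): new char, reset run to 1
  Position 8 ('a'): continues run of 'a', length=2
  Position 9 ('c'): new char, reset run to 1
Longest run: 'b' with length 2

2


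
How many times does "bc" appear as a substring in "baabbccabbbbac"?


Searching for "bc" in "baabbccabbbbac"
Scanning each position:
  Position 0: "ba" => no
  Position 1: "aa" => no
  Position 2: "ab" => no
  Position 3: "bb" => no
  Position 4: "bc" => MATCH
  Position 5: "cc" => no
  Position 6: "ca" => no
  Position 7: "ab" => no
  Position 8: "bb" => no
  Position 9: "bb" => no
  Position 10: "bb" => no
  Position 11: "ba" => no
  Position 12: "ac" => no
Total occurrences: 1

1


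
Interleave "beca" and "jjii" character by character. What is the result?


Interleaving "beca" and "jjii":
  Position 0: 'b' from first, 'j' from second => "bj"
  Position 1: 'e' from first, 'j' from second => "ej"
  Position 2: 'c' from first, 'i' from second => "ci"
  Position 3: 'a' from first, 'i' from second => "ai"
Result: bjejciai

bjejciai


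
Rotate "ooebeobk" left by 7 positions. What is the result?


Input: "ooebeobk", rotate left by 7
First 7 characters: "ooebeob"
Remaining characters: "k"
Concatenate remaining + first: "k" + "ooebeob" = "kooebeob"

kooebeob


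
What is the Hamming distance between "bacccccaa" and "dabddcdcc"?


Comparing "bacccccaa" and "dabddcdcc" position by position:
  Position 0: 'b' vs 'd' => differ
  Position 1: 'a' vs 'a' => same
  Position 2: 'c' vs 'b' => differ
  Position 3: 'c' vs 'd' => differ
  Position 4: 'c' vs 'd' => differ
  Position 5: 'c' vs 'c' => same
  Position 6: 'c' vs 'd' => differ
  Position 7: 'a' vs 'c' => differ
  Position 8: 'a' vs 'c' => differ
Total differences (Hamming distance): 7

7


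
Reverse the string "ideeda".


Input: ideeda
Reading characters right to left:
  Position 5: 'a'
  Position 4: 'd'
  Position 3: 'e'
  Position 2: 'e'
  Position 1: 'd'
  Position 0: 'i'
Reversed: adeedi

adeedi


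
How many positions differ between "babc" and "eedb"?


Comparing "babc" and "eedb" position by position:
  Position 0: 'b' vs 'e' => DIFFER
  Position 1: 'a' vs 'e' => DIFFER
  Position 2: 'b' vs 'd' => DIFFER
  Position 3: 'c' vs 'b' => DIFFER
Positions that differ: 4

4


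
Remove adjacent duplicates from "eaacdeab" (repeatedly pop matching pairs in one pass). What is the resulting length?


Input: eaacdeab
Stack-based adjacent duplicate removal:
  Read 'e': push. Stack: e
  Read 'a': push. Stack: ea
  Read 'a': matches stack top 'a' => pop. Stack: e
  Read 'c': push. Stack: ec
  Read 'd': push. Stack: ecd
  Read 'e': push. Stack: ecde
  Read 'a': push. Stack: ecdea
  Read 'b': push. Stack: ecdeab
Final stack: "ecdeab" (length 6)

6


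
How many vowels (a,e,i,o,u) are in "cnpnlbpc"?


Input: cnpnlbpc
Checking each character:
  'c' at position 0: consonant
  'n' at position 1: consonant
  'p' at position 2: consonant
  'n' at position 3: consonant
  'l' at position 4: consonant
  'b' at position 5: consonant
  'p' at position 6: consonant
  'c' at position 7: consonant
Total vowels: 0

0


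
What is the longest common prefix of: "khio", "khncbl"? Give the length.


Words: khio, khncbl
  Position 0: all 'k' => match
  Position 1: all 'h' => match
  Position 2: ('i', 'n') => mismatch, stop
LCP = "kh" (length 2)

2


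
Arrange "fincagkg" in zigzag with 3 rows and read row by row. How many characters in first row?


Zigzag "fincagkg" into 3 rows:
Placing characters:
  'f' => row 0
  'i' => row 1
  'n' => row 2
  'c' => row 1
  'a' => row 0
  'g' => row 1
  'k' => row 2
  'g' => row 1
Rows:
  Row 0: "fa"
  Row 1: "icgg"
  Row 2: "nk"
First row length: 2

2


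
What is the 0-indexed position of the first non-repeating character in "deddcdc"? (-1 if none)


Input: deddcdc
Character frequencies:
  'c': 2
  'd': 4
  'e': 1
Scanning left to right for freq == 1:
  Position 0 ('d'): freq=4, skip
  Position 1 ('e'): unique! => answer = 1

1


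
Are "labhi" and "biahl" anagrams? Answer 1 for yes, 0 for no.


Strings: "labhi", "biahl"
Sorted first:  abhil
Sorted second: abhil
Sorted forms match => anagrams

1


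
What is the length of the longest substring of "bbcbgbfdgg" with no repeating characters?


Input: "bbcbgbfdgg"
Sliding window (track last position of each char):
  Position 0 ('b'): window [0,0] length 1 -- new best
  Position 1 ('b'): repeat (last at 0), move window start to 1
  Position 1 ('b'): window [1,1] length 1
  Position 2 ('c'): window [1,2] length 2 -- new best
  Position 3 ('b'): repeat (last at 1), move window start to 2
  Position 3 ('b'): window [2,3] length 2
  Position 4 ('g'): window [2,4] length 3 -- new best
  Position 5 ('b'): repeat (last at 3), move window start to 4
  Position 5 ('b'): window [4,5] length 2
  Position 6 ('f'): window [4,6] length 3
  Position 7 ('d'): window [4,7] length 4 -- new best
  Position 8 ('g'): repeat (last at 4), move window start to 5
  Position 8 ('g'): window [5,8] length 4
  Position 9 ('g'): repeat (last at 8), move window start to 9
  Position 9 ('g'): window [9,9] length 1
Longest substring with no repeats: "gbfd" with length 4

4


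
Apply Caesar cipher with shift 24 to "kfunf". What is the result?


Caesar cipher: shift "kfunf" by 24
  'k' (pos 10) + 24 = pos 8 = 'i'
  'f' (pos 5) + 24 = pos 3 = 'd'
  'u' (pos 20) + 24 = pos 18 = 's'
  'n' (pos 13) + 24 = pos 11 = 'l'
  'f' (pos 5) + 24 = pos 3 = 'd'
Result: idsld

idsld


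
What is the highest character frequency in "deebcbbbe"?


Input: deebcbbbe
Character counts:
  'b': 4
  'c': 1
  'd': 1
  'e': 3
Maximum frequency: 4

4


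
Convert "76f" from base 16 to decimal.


Input: "76f" in base 16
Positional expansion:
  Digit '7' (value 7) x 16^2 = 1792
  Digit '6' (value 6) x 16^1 = 96
  Digit 'f' (value 15) x 16^0 = 15
Sum = 1903

1903


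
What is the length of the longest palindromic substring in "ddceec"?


Input: "ddceec"
Checking substrings for palindromes:
  [2:6] "ceec" (len 4) => palindrome
  [0:2] "dd" (len 2) => palindrome
  [3:5] "ee" (len 2) => palindrome
Longest palindromic substring: "ceec" with length 4

4


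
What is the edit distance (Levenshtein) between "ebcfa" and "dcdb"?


Computing edit distance: "ebcfa" -> "dcdb"
DP table:
           d    c    d    b
      0    1    2    3    4
  e   1    1    2    3    4
  b   2    2    2    3    3
  c   3    3    2    3    4
  f   4    4    3    3    4
  a   5    5    4    4    4
Edit distance = dp[5][4] = 4

4


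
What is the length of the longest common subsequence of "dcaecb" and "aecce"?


LCS of "dcaecb" and "aecce"
DP table:
           a    e    c    c    e
      0    0    0    0    0    0
  d   0    0    0    0    0    0
  c   0    0    0    1    1    1
  a   0    1    1    1    1    1
  e   0    1    2    2    2    2
  c   0    1    2    3    3    3
  b   0    1    2    3    3    3
LCS length = dp[6][5] = 3

3


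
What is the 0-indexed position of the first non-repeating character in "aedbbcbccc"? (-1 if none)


Input: aedbbcbccc
Character frequencies:
  'a': 1
  'b': 3
  'c': 4
  'd': 1
  'e': 1
Scanning left to right for freq == 1:
  Position 0 ('a'): unique! => answer = 0

0


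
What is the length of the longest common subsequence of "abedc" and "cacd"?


LCS of "abedc" and "cacd"
DP table:
           c    a    c    d
      0    0    0    0    0
  a   0    0    1    1    1
  b   0    0    1    1    1
  e   0    0    1    1    1
  d   0    0    1    1    2
  c   0    1    1    2    2
LCS length = dp[5][4] = 2

2


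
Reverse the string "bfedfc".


Input: bfedfc
Reading characters right to left:
  Position 5: 'c'
  Position 4: 'f'
  Position 3: 'd'
  Position 2: 'e'
  Position 1: 'f'
  Position 0: 'b'
Reversed: cfdefb

cfdefb
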